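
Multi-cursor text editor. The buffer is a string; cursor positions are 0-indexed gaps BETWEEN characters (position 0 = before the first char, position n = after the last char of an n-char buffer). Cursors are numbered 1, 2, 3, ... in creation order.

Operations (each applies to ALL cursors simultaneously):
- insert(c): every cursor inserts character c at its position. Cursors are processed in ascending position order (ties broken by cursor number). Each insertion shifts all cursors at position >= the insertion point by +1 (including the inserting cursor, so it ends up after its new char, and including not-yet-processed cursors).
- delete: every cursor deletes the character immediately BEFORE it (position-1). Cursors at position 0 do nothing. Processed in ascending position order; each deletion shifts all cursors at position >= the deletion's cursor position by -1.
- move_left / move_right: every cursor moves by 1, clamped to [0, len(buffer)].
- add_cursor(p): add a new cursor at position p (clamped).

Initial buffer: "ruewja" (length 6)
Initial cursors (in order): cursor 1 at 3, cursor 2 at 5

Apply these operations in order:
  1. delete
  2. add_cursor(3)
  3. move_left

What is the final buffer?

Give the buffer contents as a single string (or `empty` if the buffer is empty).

Answer: ruwa

Derivation:
After op 1 (delete): buffer="ruwa" (len 4), cursors c1@2 c2@3, authorship ....
After op 2 (add_cursor(3)): buffer="ruwa" (len 4), cursors c1@2 c2@3 c3@3, authorship ....
After op 3 (move_left): buffer="ruwa" (len 4), cursors c1@1 c2@2 c3@2, authorship ....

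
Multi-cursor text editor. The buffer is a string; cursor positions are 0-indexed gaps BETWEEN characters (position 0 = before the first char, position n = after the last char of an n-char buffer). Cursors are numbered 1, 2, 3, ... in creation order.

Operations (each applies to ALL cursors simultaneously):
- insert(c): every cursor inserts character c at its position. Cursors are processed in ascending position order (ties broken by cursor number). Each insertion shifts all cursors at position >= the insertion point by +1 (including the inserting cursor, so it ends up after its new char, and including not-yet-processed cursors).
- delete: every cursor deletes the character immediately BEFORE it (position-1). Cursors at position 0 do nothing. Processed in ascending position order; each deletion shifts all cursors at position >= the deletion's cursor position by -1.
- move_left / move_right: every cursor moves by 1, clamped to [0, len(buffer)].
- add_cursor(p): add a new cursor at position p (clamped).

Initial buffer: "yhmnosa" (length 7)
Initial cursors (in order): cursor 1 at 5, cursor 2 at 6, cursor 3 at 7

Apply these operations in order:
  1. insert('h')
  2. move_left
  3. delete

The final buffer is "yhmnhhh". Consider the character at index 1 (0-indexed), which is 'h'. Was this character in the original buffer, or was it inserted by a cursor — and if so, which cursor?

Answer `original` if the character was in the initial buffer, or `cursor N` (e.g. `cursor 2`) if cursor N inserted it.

Answer: original

Derivation:
After op 1 (insert('h')): buffer="yhmnohshah" (len 10), cursors c1@6 c2@8 c3@10, authorship .....1.2.3
After op 2 (move_left): buffer="yhmnohshah" (len 10), cursors c1@5 c2@7 c3@9, authorship .....1.2.3
After op 3 (delete): buffer="yhmnhhh" (len 7), cursors c1@4 c2@5 c3@6, authorship ....123
Authorship (.=original, N=cursor N): . . . . 1 2 3
Index 1: author = original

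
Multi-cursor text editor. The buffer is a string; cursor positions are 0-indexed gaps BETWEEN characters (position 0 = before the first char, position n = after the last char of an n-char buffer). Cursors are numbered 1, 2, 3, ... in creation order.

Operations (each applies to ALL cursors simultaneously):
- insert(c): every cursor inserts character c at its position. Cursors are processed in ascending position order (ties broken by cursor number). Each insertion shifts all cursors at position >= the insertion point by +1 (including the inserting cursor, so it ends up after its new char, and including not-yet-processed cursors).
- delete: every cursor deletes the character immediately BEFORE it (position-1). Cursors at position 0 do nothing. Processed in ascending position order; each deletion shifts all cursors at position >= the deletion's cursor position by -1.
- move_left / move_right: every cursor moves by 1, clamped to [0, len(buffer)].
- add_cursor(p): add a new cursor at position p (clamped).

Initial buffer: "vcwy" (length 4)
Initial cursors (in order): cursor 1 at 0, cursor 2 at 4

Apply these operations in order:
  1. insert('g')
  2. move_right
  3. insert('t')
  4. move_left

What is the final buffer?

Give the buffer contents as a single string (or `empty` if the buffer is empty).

Answer: gvtcwygt

Derivation:
After op 1 (insert('g')): buffer="gvcwyg" (len 6), cursors c1@1 c2@6, authorship 1....2
After op 2 (move_right): buffer="gvcwyg" (len 6), cursors c1@2 c2@6, authorship 1....2
After op 3 (insert('t')): buffer="gvtcwygt" (len 8), cursors c1@3 c2@8, authorship 1.1...22
After op 4 (move_left): buffer="gvtcwygt" (len 8), cursors c1@2 c2@7, authorship 1.1...22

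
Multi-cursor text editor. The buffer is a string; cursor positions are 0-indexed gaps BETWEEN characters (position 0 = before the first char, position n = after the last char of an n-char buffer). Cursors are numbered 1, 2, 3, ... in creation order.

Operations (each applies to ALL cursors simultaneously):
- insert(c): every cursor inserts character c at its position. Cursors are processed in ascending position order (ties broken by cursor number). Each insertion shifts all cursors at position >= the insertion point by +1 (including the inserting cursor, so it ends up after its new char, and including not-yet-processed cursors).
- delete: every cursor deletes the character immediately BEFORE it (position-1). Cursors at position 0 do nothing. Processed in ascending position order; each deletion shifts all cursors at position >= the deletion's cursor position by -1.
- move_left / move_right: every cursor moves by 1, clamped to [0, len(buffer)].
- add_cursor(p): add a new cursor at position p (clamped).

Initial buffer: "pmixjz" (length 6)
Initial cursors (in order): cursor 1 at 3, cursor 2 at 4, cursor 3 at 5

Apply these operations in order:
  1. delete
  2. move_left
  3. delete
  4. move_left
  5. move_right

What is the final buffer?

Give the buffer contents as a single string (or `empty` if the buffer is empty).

Answer: mz

Derivation:
After op 1 (delete): buffer="pmz" (len 3), cursors c1@2 c2@2 c3@2, authorship ...
After op 2 (move_left): buffer="pmz" (len 3), cursors c1@1 c2@1 c3@1, authorship ...
After op 3 (delete): buffer="mz" (len 2), cursors c1@0 c2@0 c3@0, authorship ..
After op 4 (move_left): buffer="mz" (len 2), cursors c1@0 c2@0 c3@0, authorship ..
After op 5 (move_right): buffer="mz" (len 2), cursors c1@1 c2@1 c3@1, authorship ..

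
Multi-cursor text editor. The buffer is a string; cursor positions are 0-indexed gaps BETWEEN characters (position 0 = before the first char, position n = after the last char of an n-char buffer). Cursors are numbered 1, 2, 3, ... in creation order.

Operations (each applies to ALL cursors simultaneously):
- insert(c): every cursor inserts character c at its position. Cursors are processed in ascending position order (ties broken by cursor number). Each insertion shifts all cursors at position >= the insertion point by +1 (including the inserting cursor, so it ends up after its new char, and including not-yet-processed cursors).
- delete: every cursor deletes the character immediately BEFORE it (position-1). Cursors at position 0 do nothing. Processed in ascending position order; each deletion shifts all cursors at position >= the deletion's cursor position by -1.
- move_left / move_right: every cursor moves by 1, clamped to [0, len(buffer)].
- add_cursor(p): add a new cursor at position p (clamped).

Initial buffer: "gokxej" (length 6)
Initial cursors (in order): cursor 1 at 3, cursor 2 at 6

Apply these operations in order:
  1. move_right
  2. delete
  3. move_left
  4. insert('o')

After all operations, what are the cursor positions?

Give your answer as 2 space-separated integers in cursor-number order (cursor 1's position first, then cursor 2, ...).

After op 1 (move_right): buffer="gokxej" (len 6), cursors c1@4 c2@6, authorship ......
After op 2 (delete): buffer="goke" (len 4), cursors c1@3 c2@4, authorship ....
After op 3 (move_left): buffer="goke" (len 4), cursors c1@2 c2@3, authorship ....
After op 4 (insert('o')): buffer="gookoe" (len 6), cursors c1@3 c2@5, authorship ..1.2.

Answer: 3 5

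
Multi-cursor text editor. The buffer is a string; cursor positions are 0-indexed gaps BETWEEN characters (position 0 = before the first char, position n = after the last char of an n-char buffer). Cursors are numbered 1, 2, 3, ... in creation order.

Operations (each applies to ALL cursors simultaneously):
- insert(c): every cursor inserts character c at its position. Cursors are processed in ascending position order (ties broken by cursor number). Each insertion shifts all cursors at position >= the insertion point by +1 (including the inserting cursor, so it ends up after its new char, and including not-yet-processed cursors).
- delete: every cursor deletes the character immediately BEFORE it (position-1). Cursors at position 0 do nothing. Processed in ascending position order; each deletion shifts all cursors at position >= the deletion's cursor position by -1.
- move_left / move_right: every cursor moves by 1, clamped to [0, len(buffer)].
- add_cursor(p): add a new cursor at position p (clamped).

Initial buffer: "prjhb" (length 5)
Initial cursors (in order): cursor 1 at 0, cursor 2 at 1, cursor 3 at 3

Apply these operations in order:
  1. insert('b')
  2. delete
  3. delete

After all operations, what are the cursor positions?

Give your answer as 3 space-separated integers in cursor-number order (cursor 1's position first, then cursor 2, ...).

Answer: 0 0 1

Derivation:
After op 1 (insert('b')): buffer="bpbrjbhb" (len 8), cursors c1@1 c2@3 c3@6, authorship 1.2..3..
After op 2 (delete): buffer="prjhb" (len 5), cursors c1@0 c2@1 c3@3, authorship .....
After op 3 (delete): buffer="rhb" (len 3), cursors c1@0 c2@0 c3@1, authorship ...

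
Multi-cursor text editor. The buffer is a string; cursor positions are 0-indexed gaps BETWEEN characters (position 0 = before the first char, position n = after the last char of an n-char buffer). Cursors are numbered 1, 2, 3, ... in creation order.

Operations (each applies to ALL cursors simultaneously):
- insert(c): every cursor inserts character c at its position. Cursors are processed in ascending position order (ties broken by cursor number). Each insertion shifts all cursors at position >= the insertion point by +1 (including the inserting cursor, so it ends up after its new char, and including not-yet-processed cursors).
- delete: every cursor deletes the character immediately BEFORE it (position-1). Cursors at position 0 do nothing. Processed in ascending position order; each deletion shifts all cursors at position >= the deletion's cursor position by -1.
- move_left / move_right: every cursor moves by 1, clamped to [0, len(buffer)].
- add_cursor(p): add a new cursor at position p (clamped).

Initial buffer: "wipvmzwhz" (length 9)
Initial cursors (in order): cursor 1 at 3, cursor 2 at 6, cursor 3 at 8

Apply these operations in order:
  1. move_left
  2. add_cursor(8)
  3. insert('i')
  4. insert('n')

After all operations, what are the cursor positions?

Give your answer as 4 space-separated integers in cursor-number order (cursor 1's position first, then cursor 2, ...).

After op 1 (move_left): buffer="wipvmzwhz" (len 9), cursors c1@2 c2@5 c3@7, authorship .........
After op 2 (add_cursor(8)): buffer="wipvmzwhz" (len 9), cursors c1@2 c2@5 c3@7 c4@8, authorship .........
After op 3 (insert('i')): buffer="wiipvmizwihiz" (len 13), cursors c1@3 c2@7 c3@10 c4@12, authorship ..1...2..3.4.
After op 4 (insert('n')): buffer="wiinpvminzwinhinz" (len 17), cursors c1@4 c2@9 c3@13 c4@16, authorship ..11...22..33.44.

Answer: 4 9 13 16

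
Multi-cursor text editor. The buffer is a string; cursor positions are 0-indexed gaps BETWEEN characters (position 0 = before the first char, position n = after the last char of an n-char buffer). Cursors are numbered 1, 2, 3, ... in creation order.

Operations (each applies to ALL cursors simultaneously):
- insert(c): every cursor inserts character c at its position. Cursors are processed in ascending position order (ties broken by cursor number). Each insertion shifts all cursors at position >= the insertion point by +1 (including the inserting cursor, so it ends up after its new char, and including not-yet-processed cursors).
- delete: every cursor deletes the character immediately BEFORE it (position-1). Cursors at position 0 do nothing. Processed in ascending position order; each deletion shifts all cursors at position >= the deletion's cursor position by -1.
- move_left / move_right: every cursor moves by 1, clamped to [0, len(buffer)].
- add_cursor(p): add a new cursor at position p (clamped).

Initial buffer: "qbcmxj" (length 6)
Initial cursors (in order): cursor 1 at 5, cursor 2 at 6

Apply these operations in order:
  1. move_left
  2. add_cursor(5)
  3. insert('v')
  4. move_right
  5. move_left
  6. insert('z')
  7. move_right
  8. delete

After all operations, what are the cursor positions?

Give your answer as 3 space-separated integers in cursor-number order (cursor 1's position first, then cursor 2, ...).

After op 1 (move_left): buffer="qbcmxj" (len 6), cursors c1@4 c2@5, authorship ......
After op 2 (add_cursor(5)): buffer="qbcmxj" (len 6), cursors c1@4 c2@5 c3@5, authorship ......
After op 3 (insert('v')): buffer="qbcmvxvvj" (len 9), cursors c1@5 c2@8 c3@8, authorship ....1.23.
After op 4 (move_right): buffer="qbcmvxvvj" (len 9), cursors c1@6 c2@9 c3@9, authorship ....1.23.
After op 5 (move_left): buffer="qbcmvxvvj" (len 9), cursors c1@5 c2@8 c3@8, authorship ....1.23.
After op 6 (insert('z')): buffer="qbcmvzxvvzzj" (len 12), cursors c1@6 c2@11 c3@11, authorship ....11.2323.
After op 7 (move_right): buffer="qbcmvzxvvzzj" (len 12), cursors c1@7 c2@12 c3@12, authorship ....11.2323.
After op 8 (delete): buffer="qbcmvzvvz" (len 9), cursors c1@6 c2@9 c3@9, authorship ....11232

Answer: 6 9 9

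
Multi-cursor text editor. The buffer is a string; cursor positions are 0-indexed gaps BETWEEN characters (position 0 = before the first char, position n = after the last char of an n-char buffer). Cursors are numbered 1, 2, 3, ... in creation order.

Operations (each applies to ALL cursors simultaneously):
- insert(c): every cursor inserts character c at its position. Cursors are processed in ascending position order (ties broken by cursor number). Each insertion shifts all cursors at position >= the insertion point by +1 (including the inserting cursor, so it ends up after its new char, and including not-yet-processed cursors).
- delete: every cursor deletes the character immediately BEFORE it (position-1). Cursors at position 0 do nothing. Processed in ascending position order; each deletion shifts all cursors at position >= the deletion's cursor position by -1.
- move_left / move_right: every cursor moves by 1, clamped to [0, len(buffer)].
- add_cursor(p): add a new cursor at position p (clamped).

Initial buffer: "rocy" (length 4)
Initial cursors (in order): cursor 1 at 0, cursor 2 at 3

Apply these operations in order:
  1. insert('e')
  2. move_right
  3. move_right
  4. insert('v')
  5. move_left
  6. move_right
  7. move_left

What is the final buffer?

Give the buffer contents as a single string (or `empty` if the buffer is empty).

Answer: erovceyv

Derivation:
After op 1 (insert('e')): buffer="erocey" (len 6), cursors c1@1 c2@5, authorship 1...2.
After op 2 (move_right): buffer="erocey" (len 6), cursors c1@2 c2@6, authorship 1...2.
After op 3 (move_right): buffer="erocey" (len 6), cursors c1@3 c2@6, authorship 1...2.
After op 4 (insert('v')): buffer="erovceyv" (len 8), cursors c1@4 c2@8, authorship 1..1.2.2
After op 5 (move_left): buffer="erovceyv" (len 8), cursors c1@3 c2@7, authorship 1..1.2.2
After op 6 (move_right): buffer="erovceyv" (len 8), cursors c1@4 c2@8, authorship 1..1.2.2
After op 7 (move_left): buffer="erovceyv" (len 8), cursors c1@3 c2@7, authorship 1..1.2.2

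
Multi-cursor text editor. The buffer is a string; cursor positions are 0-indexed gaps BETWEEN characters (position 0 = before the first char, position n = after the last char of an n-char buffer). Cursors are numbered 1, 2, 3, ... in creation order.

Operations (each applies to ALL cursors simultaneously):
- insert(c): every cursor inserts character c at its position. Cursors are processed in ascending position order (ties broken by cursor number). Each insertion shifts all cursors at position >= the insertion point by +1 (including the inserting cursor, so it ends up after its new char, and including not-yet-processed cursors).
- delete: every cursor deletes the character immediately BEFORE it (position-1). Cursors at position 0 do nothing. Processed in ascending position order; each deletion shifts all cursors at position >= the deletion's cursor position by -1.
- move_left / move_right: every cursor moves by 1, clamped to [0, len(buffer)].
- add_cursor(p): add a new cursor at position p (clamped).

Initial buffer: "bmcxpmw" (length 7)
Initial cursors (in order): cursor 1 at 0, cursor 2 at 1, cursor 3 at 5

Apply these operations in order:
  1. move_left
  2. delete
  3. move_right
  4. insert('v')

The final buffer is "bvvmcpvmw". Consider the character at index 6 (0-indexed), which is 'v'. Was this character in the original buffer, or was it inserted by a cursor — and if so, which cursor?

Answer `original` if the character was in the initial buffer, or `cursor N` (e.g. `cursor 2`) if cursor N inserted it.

Answer: cursor 3

Derivation:
After op 1 (move_left): buffer="bmcxpmw" (len 7), cursors c1@0 c2@0 c3@4, authorship .......
After op 2 (delete): buffer="bmcpmw" (len 6), cursors c1@0 c2@0 c3@3, authorship ......
After op 3 (move_right): buffer="bmcpmw" (len 6), cursors c1@1 c2@1 c3@4, authorship ......
After op 4 (insert('v')): buffer="bvvmcpvmw" (len 9), cursors c1@3 c2@3 c3@7, authorship .12...3..
Authorship (.=original, N=cursor N): . 1 2 . . . 3 . .
Index 6: author = 3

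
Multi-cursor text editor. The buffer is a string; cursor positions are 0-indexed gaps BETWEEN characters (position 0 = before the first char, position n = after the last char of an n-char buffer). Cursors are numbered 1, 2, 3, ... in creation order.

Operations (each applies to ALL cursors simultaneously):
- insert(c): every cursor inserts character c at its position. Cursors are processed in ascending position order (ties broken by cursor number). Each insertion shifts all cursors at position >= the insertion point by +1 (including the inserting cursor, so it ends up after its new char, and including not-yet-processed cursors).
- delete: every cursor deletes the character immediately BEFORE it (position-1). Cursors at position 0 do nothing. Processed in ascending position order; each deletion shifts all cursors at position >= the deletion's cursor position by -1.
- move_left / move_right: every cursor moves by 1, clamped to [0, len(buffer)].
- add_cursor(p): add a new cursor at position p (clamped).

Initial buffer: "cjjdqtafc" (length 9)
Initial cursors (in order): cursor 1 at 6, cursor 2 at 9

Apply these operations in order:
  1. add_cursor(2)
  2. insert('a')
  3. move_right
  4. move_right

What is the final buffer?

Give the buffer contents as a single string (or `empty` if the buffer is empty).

Answer: cjajdqtaafca

Derivation:
After op 1 (add_cursor(2)): buffer="cjjdqtafc" (len 9), cursors c3@2 c1@6 c2@9, authorship .........
After op 2 (insert('a')): buffer="cjajdqtaafca" (len 12), cursors c3@3 c1@8 c2@12, authorship ..3....1...2
After op 3 (move_right): buffer="cjajdqtaafca" (len 12), cursors c3@4 c1@9 c2@12, authorship ..3....1...2
After op 4 (move_right): buffer="cjajdqtaafca" (len 12), cursors c3@5 c1@10 c2@12, authorship ..3....1...2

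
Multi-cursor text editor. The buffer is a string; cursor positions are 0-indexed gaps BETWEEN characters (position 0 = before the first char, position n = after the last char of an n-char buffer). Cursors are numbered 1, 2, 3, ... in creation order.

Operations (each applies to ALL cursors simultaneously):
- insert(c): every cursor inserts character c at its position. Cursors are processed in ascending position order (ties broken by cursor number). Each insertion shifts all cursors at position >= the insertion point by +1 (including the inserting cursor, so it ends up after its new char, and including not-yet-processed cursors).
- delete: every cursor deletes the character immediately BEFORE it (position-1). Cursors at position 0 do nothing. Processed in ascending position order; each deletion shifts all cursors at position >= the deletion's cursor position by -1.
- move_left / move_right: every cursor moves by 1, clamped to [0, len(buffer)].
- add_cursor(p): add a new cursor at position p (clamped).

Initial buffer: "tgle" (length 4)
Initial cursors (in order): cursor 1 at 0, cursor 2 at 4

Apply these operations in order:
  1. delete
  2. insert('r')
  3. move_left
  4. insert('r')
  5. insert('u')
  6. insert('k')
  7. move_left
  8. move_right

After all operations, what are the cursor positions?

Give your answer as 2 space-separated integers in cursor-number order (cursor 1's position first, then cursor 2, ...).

After op 1 (delete): buffer="tgl" (len 3), cursors c1@0 c2@3, authorship ...
After op 2 (insert('r')): buffer="rtglr" (len 5), cursors c1@1 c2@5, authorship 1...2
After op 3 (move_left): buffer="rtglr" (len 5), cursors c1@0 c2@4, authorship 1...2
After op 4 (insert('r')): buffer="rrtglrr" (len 7), cursors c1@1 c2@6, authorship 11...22
After op 5 (insert('u')): buffer="rurtglrur" (len 9), cursors c1@2 c2@8, authorship 111...222
After op 6 (insert('k')): buffer="rukrtglrukr" (len 11), cursors c1@3 c2@10, authorship 1111...2222
After op 7 (move_left): buffer="rukrtglrukr" (len 11), cursors c1@2 c2@9, authorship 1111...2222
After op 8 (move_right): buffer="rukrtglrukr" (len 11), cursors c1@3 c2@10, authorship 1111...2222

Answer: 3 10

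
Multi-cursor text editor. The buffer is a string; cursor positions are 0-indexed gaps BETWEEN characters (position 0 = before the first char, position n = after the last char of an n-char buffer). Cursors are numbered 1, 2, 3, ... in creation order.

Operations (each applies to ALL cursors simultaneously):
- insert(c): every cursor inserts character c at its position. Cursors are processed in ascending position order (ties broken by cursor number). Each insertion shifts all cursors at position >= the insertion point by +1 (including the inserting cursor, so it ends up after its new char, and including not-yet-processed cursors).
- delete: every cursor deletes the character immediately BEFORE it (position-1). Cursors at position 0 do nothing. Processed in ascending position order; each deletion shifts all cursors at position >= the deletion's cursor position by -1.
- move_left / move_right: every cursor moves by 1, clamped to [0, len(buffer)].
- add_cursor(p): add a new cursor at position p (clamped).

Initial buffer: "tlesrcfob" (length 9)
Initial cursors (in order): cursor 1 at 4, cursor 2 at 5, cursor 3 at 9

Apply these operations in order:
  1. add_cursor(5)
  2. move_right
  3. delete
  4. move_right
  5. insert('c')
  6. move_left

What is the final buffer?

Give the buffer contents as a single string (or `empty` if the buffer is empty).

Answer: tlefcccoc

Derivation:
After op 1 (add_cursor(5)): buffer="tlesrcfob" (len 9), cursors c1@4 c2@5 c4@5 c3@9, authorship .........
After op 2 (move_right): buffer="tlesrcfob" (len 9), cursors c1@5 c2@6 c4@6 c3@9, authorship .........
After op 3 (delete): buffer="tlefo" (len 5), cursors c1@3 c2@3 c4@3 c3@5, authorship .....
After op 4 (move_right): buffer="tlefo" (len 5), cursors c1@4 c2@4 c4@4 c3@5, authorship .....
After op 5 (insert('c')): buffer="tlefcccoc" (len 9), cursors c1@7 c2@7 c4@7 c3@9, authorship ....124.3
After op 6 (move_left): buffer="tlefcccoc" (len 9), cursors c1@6 c2@6 c4@6 c3@8, authorship ....124.3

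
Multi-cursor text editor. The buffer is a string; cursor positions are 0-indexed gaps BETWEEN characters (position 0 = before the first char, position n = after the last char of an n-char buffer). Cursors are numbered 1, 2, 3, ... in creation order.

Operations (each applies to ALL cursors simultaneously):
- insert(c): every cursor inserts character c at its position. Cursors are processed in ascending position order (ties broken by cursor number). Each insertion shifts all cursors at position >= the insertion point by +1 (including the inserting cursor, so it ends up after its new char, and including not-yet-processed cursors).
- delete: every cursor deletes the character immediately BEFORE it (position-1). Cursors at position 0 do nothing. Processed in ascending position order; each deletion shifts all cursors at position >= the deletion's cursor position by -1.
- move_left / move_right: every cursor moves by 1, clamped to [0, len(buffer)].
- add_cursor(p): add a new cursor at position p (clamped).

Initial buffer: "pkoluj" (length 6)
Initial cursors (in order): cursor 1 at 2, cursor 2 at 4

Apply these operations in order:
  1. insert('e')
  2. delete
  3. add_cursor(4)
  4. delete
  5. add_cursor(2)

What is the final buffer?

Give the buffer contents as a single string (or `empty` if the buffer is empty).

After op 1 (insert('e')): buffer="pkeoleuj" (len 8), cursors c1@3 c2@6, authorship ..1..2..
After op 2 (delete): buffer="pkoluj" (len 6), cursors c1@2 c2@4, authorship ......
After op 3 (add_cursor(4)): buffer="pkoluj" (len 6), cursors c1@2 c2@4 c3@4, authorship ......
After op 4 (delete): buffer="puj" (len 3), cursors c1@1 c2@1 c3@1, authorship ...
After op 5 (add_cursor(2)): buffer="puj" (len 3), cursors c1@1 c2@1 c3@1 c4@2, authorship ...

Answer: puj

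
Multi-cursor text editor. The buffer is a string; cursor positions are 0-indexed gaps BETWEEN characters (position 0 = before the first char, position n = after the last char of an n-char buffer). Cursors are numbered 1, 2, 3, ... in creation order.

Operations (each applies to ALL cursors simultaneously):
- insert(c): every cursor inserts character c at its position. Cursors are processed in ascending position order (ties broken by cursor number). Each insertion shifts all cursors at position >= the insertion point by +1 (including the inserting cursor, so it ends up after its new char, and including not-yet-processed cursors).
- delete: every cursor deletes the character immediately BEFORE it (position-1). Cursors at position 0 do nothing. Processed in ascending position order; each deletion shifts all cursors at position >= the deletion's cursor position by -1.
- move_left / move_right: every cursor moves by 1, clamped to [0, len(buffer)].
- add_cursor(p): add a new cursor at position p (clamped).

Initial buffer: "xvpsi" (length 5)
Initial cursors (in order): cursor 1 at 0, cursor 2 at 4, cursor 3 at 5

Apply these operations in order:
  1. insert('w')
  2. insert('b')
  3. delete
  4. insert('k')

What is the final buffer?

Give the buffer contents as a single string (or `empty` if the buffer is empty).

Answer: wkxvpswkiwk

Derivation:
After op 1 (insert('w')): buffer="wxvpswiw" (len 8), cursors c1@1 c2@6 c3@8, authorship 1....2.3
After op 2 (insert('b')): buffer="wbxvpswbiwb" (len 11), cursors c1@2 c2@8 c3@11, authorship 11....22.33
After op 3 (delete): buffer="wxvpswiw" (len 8), cursors c1@1 c2@6 c3@8, authorship 1....2.3
After op 4 (insert('k')): buffer="wkxvpswkiwk" (len 11), cursors c1@2 c2@8 c3@11, authorship 11....22.33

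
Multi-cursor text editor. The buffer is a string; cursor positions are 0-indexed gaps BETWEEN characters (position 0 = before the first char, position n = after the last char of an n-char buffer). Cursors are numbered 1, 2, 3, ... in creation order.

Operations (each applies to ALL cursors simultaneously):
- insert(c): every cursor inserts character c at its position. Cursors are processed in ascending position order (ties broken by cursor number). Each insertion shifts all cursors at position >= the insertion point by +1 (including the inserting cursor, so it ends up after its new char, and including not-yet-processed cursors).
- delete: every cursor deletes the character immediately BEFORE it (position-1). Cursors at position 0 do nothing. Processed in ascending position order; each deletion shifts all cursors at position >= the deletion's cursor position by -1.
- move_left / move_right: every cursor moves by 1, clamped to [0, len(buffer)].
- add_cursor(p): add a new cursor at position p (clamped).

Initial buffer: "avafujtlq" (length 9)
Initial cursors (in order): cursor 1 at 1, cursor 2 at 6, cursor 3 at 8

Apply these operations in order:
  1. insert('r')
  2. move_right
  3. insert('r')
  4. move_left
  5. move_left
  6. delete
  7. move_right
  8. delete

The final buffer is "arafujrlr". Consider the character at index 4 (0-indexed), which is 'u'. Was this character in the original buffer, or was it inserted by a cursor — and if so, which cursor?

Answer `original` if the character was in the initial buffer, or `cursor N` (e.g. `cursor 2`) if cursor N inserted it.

After op 1 (insert('r')): buffer="arvafujrtlrq" (len 12), cursors c1@2 c2@8 c3@11, authorship .1.....2..3.
After op 2 (move_right): buffer="arvafujrtlrq" (len 12), cursors c1@3 c2@9 c3@12, authorship .1.....2..3.
After op 3 (insert('r')): buffer="arvrafujrtrlrqr" (len 15), cursors c1@4 c2@11 c3@15, authorship .1.1....2.2.3.3
After op 4 (move_left): buffer="arvrafujrtrlrqr" (len 15), cursors c1@3 c2@10 c3@14, authorship .1.1....2.2.3.3
After op 5 (move_left): buffer="arvrafujrtrlrqr" (len 15), cursors c1@2 c2@9 c3@13, authorship .1.1....2.2.3.3
After op 6 (delete): buffer="avrafujtrlqr" (len 12), cursors c1@1 c2@7 c3@10, authorship ..1.....2..3
After op 7 (move_right): buffer="avrafujtrlqr" (len 12), cursors c1@2 c2@8 c3@11, authorship ..1.....2..3
After op 8 (delete): buffer="arafujrlr" (len 9), cursors c1@1 c2@6 c3@8, authorship .1....2.3
Authorship (.=original, N=cursor N): . 1 . . . . 2 . 3
Index 4: author = original

Answer: original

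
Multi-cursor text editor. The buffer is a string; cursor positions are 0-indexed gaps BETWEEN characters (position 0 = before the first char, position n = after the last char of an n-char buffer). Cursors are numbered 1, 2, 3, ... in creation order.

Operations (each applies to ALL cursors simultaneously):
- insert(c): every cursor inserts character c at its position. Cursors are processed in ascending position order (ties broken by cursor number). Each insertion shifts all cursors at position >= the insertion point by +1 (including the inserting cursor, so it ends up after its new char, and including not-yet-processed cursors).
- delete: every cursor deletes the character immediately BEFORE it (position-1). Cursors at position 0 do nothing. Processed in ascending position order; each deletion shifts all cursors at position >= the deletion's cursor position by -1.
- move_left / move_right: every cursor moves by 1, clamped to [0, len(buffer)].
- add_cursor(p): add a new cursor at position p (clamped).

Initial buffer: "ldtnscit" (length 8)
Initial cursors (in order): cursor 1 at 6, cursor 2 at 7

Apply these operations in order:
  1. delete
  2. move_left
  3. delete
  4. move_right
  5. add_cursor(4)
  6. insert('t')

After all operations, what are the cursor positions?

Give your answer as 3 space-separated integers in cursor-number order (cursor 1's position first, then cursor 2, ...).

After op 1 (delete): buffer="ldtnst" (len 6), cursors c1@5 c2@5, authorship ......
After op 2 (move_left): buffer="ldtnst" (len 6), cursors c1@4 c2@4, authorship ......
After op 3 (delete): buffer="ldst" (len 4), cursors c1@2 c2@2, authorship ....
After op 4 (move_right): buffer="ldst" (len 4), cursors c1@3 c2@3, authorship ....
After op 5 (add_cursor(4)): buffer="ldst" (len 4), cursors c1@3 c2@3 c3@4, authorship ....
After op 6 (insert('t')): buffer="ldstttt" (len 7), cursors c1@5 c2@5 c3@7, authorship ...12.3

Answer: 5 5 7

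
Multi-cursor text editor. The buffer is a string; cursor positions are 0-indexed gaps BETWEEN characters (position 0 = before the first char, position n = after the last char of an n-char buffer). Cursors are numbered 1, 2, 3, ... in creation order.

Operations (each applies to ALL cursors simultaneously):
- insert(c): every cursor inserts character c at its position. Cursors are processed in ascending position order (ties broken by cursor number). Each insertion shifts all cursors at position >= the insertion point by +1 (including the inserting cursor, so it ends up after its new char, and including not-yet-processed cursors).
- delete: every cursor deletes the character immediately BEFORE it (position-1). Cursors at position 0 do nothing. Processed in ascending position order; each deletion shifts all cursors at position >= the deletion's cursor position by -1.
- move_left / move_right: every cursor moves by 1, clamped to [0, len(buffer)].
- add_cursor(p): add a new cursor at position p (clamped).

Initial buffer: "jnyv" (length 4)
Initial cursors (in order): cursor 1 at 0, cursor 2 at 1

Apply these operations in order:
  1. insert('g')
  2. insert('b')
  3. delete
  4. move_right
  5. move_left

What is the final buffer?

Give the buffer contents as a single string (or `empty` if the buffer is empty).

Answer: gjgnyv

Derivation:
After op 1 (insert('g')): buffer="gjgnyv" (len 6), cursors c1@1 c2@3, authorship 1.2...
After op 2 (insert('b')): buffer="gbjgbnyv" (len 8), cursors c1@2 c2@5, authorship 11.22...
After op 3 (delete): buffer="gjgnyv" (len 6), cursors c1@1 c2@3, authorship 1.2...
After op 4 (move_right): buffer="gjgnyv" (len 6), cursors c1@2 c2@4, authorship 1.2...
After op 5 (move_left): buffer="gjgnyv" (len 6), cursors c1@1 c2@3, authorship 1.2...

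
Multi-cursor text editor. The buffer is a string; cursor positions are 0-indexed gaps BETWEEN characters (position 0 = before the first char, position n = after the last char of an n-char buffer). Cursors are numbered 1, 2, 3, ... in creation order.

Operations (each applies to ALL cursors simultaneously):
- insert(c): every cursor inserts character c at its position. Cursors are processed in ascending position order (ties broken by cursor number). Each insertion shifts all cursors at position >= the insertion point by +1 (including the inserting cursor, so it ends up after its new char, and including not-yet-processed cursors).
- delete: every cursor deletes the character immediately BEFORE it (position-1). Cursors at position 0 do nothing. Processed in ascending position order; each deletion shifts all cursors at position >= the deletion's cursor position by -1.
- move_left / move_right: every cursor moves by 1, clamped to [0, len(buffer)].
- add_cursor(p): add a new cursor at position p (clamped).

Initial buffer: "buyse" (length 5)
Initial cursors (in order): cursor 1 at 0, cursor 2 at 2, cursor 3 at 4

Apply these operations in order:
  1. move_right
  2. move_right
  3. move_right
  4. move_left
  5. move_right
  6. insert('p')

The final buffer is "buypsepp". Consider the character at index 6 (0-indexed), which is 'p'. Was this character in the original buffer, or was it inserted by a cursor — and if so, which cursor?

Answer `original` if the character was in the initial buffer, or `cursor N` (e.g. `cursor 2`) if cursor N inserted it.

After op 1 (move_right): buffer="buyse" (len 5), cursors c1@1 c2@3 c3@5, authorship .....
After op 2 (move_right): buffer="buyse" (len 5), cursors c1@2 c2@4 c3@5, authorship .....
After op 3 (move_right): buffer="buyse" (len 5), cursors c1@3 c2@5 c3@5, authorship .....
After op 4 (move_left): buffer="buyse" (len 5), cursors c1@2 c2@4 c3@4, authorship .....
After op 5 (move_right): buffer="buyse" (len 5), cursors c1@3 c2@5 c3@5, authorship .....
After op 6 (insert('p')): buffer="buypsepp" (len 8), cursors c1@4 c2@8 c3@8, authorship ...1..23
Authorship (.=original, N=cursor N): . . . 1 . . 2 3
Index 6: author = 2

Answer: cursor 2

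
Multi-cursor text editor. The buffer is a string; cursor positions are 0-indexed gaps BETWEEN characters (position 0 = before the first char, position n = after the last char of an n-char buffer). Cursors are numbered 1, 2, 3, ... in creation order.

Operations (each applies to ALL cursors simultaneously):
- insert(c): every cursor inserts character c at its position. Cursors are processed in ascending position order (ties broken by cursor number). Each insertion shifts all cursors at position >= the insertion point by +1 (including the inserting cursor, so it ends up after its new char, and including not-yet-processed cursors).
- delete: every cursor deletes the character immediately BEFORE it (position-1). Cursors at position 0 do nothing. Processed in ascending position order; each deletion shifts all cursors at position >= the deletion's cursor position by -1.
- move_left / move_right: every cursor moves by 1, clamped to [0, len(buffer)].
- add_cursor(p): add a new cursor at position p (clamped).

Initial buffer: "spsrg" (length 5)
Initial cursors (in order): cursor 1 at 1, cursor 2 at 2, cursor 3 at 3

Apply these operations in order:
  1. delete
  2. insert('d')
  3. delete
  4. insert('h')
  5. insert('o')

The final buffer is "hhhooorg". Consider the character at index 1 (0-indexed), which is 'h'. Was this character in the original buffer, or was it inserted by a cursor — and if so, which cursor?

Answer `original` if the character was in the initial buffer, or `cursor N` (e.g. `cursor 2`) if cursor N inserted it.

Answer: cursor 2

Derivation:
After op 1 (delete): buffer="rg" (len 2), cursors c1@0 c2@0 c3@0, authorship ..
After op 2 (insert('d')): buffer="dddrg" (len 5), cursors c1@3 c2@3 c3@3, authorship 123..
After op 3 (delete): buffer="rg" (len 2), cursors c1@0 c2@0 c3@0, authorship ..
After op 4 (insert('h')): buffer="hhhrg" (len 5), cursors c1@3 c2@3 c3@3, authorship 123..
After op 5 (insert('o')): buffer="hhhooorg" (len 8), cursors c1@6 c2@6 c3@6, authorship 123123..
Authorship (.=original, N=cursor N): 1 2 3 1 2 3 . .
Index 1: author = 2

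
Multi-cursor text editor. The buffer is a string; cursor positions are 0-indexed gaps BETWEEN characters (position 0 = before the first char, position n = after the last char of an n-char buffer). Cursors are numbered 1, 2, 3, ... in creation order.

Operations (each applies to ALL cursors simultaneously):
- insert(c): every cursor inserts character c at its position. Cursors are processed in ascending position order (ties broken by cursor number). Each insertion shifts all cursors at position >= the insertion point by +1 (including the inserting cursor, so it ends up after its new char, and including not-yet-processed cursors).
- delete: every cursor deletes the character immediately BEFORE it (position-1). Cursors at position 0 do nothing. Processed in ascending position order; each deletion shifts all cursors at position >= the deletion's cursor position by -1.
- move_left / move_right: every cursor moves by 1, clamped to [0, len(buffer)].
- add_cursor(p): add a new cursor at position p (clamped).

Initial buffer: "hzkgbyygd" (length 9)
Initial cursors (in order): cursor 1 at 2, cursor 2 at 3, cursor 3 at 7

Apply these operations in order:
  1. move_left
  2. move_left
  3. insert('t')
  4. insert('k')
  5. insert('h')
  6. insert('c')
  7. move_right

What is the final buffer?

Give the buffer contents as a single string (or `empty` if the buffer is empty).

After op 1 (move_left): buffer="hzkgbyygd" (len 9), cursors c1@1 c2@2 c3@6, authorship .........
After op 2 (move_left): buffer="hzkgbyygd" (len 9), cursors c1@0 c2@1 c3@5, authorship .........
After op 3 (insert('t')): buffer="thtzkgbtyygd" (len 12), cursors c1@1 c2@3 c3@8, authorship 1.2....3....
After op 4 (insert('k')): buffer="tkhtkzkgbtkyygd" (len 15), cursors c1@2 c2@5 c3@11, authorship 11.22....33....
After op 5 (insert('h')): buffer="tkhhtkhzkgbtkhyygd" (len 18), cursors c1@3 c2@7 c3@14, authorship 111.222....333....
After op 6 (insert('c')): buffer="tkhchtkhczkgbtkhcyygd" (len 21), cursors c1@4 c2@9 c3@17, authorship 1111.2222....3333....
After op 7 (move_right): buffer="tkhchtkhczkgbtkhcyygd" (len 21), cursors c1@5 c2@10 c3@18, authorship 1111.2222....3333....

Answer: tkhchtkhczkgbtkhcyygd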